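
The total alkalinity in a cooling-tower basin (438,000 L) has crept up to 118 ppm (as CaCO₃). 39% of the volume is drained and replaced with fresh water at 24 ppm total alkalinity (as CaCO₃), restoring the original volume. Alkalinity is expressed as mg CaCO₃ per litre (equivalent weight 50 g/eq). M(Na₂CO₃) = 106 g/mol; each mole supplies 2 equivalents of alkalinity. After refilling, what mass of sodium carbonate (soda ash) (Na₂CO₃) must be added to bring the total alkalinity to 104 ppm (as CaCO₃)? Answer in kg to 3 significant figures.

10.5 kg

After draining 39% and refilling: 118 × 0.61 + 24 × 0.39 = 81.34 ppm.
Deficit to target: 104 − 81.34 = 22.66 mg/L.
As CaCO₃: 22.66 mg/L × 438,000 L = 9925 g; ÷ 50 g/eq ÷ 2 = 99.25 mol Na₂CO₃.
Mass: 99.25 × 106 = 10,520 g.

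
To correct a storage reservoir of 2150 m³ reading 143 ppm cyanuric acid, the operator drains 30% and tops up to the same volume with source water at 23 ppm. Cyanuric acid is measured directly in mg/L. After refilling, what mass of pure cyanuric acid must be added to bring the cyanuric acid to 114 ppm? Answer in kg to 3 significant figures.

15.1 kg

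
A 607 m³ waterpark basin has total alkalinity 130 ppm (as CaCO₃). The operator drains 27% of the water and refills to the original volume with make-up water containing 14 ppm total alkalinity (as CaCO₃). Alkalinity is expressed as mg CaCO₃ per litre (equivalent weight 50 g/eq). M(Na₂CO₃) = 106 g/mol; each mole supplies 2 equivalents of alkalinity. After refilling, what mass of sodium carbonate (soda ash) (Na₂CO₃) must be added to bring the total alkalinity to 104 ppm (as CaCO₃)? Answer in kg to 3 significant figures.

3.42 kg

Volume: 607 m³ = 607,000 L.
After draining 27% and refilling: 130 × 0.73 + 14 × 0.27 = 98.68 ppm.
Deficit to target: 104 − 98.68 = 5.32 mg/L.
As CaCO₃: 5.32 mg/L × 607,000 L = 3229 g; ÷ 50 g/eq ÷ 2 = 32.29 mol Na₂CO₃.
Mass: 32.29 × 106 = 3423 g.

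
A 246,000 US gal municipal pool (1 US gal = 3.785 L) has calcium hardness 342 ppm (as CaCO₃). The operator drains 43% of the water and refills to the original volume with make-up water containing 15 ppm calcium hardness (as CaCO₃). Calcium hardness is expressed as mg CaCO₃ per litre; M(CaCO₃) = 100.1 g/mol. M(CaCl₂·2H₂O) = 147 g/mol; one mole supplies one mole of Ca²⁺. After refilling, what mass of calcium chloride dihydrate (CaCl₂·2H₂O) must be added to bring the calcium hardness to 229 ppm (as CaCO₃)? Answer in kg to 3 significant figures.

37.8 kg

Volume: 246,000 US gal × 3.785 L/gal = 931,110 L.
After draining 43% and refilling: 342 × 0.57 + 15 × 0.43 = 201.39 ppm.
Deficit to target: 229 − 201.39 = 27.61 mg/L.
As CaCO₃: 27.61 mg/L × 931,110 L = 25,710 g; ÷ 100.1 = 256.8 mol Ca²⁺.
Mass: 256.8 × 147 = 37,750 g.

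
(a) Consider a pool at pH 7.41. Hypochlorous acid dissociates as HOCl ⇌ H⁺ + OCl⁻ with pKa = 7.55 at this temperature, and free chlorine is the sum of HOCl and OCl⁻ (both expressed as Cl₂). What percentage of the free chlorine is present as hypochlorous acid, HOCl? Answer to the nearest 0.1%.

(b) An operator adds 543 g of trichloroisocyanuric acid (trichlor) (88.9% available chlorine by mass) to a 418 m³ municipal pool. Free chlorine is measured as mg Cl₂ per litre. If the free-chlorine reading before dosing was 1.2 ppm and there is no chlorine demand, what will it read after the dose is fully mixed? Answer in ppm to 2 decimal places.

(a) [OCl⁻]/[HOCl] = 10^(pH − pKa) = 10^(7.41 − 7.55) = 10^-0.14 = 0.7244.
(a) Fraction as HOCl = 1 / (1 + 0.7244) = 0.5799.

(b) Volume: 418 m³ = 418,000 L.
(b) Available chlorine delivered: 543 g × 0.889 = 482.7 g as Cl₂.
(b) Concentration rise: 482.7 g / 418,000 L = 1.155 mg/L = 1.15 ppm.
(b) Final FC: 1.2 + 1.15 = 2.35 ppm.

(a) 58.0%; (b) 2.35 ppm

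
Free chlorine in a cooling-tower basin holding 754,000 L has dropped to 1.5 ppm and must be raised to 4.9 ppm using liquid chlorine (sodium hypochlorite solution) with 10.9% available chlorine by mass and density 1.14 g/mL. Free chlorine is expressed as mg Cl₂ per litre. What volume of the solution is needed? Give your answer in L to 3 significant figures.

20.6 L

Chlorine deficit: 4.9 − 1.5 = 3.4 ppm = 3.4 mg/L as Cl₂.
Cl₂ equivalent needed: 3.4 mg/L × 754,000 L = 2,564,000 mg = 2564 g.
Product at 10.9% available chlorine: 2564 / 0.109 = 23,520 g.
Volume at density 1.14 g/mL: 23,520 g ÷ 1.14 g/mL = 20,630 mL.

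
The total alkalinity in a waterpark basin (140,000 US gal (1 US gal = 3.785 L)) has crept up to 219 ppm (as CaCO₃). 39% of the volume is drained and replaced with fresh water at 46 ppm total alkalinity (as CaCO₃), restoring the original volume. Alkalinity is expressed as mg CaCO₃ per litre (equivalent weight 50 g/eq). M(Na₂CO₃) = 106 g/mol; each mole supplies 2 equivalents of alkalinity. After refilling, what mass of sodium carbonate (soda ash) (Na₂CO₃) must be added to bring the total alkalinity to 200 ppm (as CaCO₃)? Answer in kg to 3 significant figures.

27.2 kg

Volume: 140,000 US gal × 3.785 L/gal = 529,900 L.
After draining 39% and refilling: 219 × 0.61 + 46 × 0.39 = 151.53 ppm.
Deficit to target: 200 − 151.53 = 48.47 mg/L.
As CaCO₃: 48.47 mg/L × 529,900 L = 25,680 g; ÷ 50 g/eq ÷ 2 = 256.8 mol Na₂CO₃.
Mass: 256.8 × 106 = 27,230 g.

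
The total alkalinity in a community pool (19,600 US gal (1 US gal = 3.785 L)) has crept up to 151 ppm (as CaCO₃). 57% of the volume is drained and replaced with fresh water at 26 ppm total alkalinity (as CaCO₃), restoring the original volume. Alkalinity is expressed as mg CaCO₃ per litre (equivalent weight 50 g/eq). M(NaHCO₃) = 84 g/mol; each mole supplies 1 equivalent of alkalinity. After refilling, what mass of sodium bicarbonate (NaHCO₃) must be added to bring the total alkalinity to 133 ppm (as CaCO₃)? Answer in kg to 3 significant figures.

6.64 kg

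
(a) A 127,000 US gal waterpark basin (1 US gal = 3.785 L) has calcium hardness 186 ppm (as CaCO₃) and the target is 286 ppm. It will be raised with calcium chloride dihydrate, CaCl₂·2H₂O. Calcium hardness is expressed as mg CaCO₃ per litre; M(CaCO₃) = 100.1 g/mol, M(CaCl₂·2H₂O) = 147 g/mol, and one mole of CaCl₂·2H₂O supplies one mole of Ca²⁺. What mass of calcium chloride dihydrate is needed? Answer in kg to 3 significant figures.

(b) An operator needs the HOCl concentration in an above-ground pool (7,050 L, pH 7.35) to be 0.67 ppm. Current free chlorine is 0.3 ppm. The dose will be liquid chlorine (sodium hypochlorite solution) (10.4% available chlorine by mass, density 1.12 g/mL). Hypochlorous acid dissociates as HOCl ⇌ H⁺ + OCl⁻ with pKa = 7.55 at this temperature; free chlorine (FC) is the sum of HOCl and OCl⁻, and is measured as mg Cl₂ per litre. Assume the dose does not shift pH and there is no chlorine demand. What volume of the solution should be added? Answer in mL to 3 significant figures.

(a) Volume: 127,000 US gal × 3.785 L/gal = 480,695 L.
(a) Hardness to add: (286 − 186) = 100 mg/L as CaCO₃ × 480,695 L = 48,070 g as CaCO₃.
(a) Moles of Ca²⁺ (1 mol Ca²⁺ ≡ 1 mol CaCO₃): 48,070 / 100.1 g/mol = 480.2 mol.
(a) Mass of CaCl₂·2H₂O: 480.2 × 147 = 70,590 g.

(b) [OCl⁻]/[HOCl] = 10^(pH − pKa) = 10^(7.35 − 7.55) = 0.631; fraction as HOCl = 1/(1 + 0.631) = 0.6131.
(b) Free chlorine required for 0.67 ppm HOCl: 0.67 / 0.6131 = 1.093 ppm.
(b) FC to add: 1.093 − 0.3 = 0.7927 mg/L as Cl₂.
(b) Cl₂ equivalent: 0.7927 mg/L × 7,050 L = 5.589 g.
(b) Product at 10.4% available Cl: 5.589 / 0.104 = 53.74 g.
(b) Volume: 53.74 g ÷ 1.12 g/mL = 47.98 mL.

(a) 70.6 kg; (b) 48.0 mL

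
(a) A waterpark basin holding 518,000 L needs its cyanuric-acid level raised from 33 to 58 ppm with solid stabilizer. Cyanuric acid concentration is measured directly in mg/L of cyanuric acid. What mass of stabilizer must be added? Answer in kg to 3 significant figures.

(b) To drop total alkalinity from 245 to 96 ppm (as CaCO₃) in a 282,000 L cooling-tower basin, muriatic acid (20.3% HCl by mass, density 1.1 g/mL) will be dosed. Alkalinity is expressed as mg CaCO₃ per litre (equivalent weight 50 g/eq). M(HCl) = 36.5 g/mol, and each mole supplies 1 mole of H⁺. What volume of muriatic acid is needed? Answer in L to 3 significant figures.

(a) 12.9 kg; (b) 137 L

(a) CYA to add: (58 − 33) = 25 mg/L × 518,000 L = 12,950 g cyanuric acid.

(b) Alkalinity to neutralize: (245 − 96) = 149 mg/L as CaCO₃ × 282,000 L = 42,020 g as CaCO₃.
(b) Equivalents of H⁺ required: 42,020 ÷ 50 g/eq = 840.4 eq = 840.4 mol HCl.
(b) Mass of HCl: 840.4 × 36.5 = 30,670 g.
(b) Mass of 20.3% solution: 30,670 / 0.203 = 151,100 g.
(b) Volume: 151,100 g ÷ 1.1 g/mL = 137,400 mL.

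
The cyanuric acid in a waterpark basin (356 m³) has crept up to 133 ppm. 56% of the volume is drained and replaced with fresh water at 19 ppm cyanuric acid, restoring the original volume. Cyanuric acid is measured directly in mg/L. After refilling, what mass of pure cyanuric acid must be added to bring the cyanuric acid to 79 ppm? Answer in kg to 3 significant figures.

3.50 kg

Volume: 356 m³ = 356,000 L.
After draining 56% and refilling: 133 × 0.44 + 19 × 0.56 = 69.16 ppm.
Deficit to target: 79 − 69.16 = 9.84 mg/L.
Mass: 9.84 mg/L × 356,000 L = 3503 g cyanuric acid.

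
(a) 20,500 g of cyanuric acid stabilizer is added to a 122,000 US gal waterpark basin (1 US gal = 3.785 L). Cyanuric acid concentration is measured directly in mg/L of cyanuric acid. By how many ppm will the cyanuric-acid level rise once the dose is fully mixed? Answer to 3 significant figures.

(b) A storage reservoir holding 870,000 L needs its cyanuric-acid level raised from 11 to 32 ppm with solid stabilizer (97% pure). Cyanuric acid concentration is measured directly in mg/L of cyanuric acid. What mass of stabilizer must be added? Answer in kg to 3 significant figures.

(a) 44.4 ppm; (b) 18.8 kg

(a) Volume: 122,000 US gal × 3.785 L/gal = 461,770 L.
(a) Rise: 20,500 g / 461,770 L × 1000 = 44.39 mg/L.

(b) CYA to add: (32 − 11) = 21 mg/L × 870,000 L = 18,270 g cyanuric acid.
(b) At 97% purity: 18,270 / 0.97 = 18,840 g product.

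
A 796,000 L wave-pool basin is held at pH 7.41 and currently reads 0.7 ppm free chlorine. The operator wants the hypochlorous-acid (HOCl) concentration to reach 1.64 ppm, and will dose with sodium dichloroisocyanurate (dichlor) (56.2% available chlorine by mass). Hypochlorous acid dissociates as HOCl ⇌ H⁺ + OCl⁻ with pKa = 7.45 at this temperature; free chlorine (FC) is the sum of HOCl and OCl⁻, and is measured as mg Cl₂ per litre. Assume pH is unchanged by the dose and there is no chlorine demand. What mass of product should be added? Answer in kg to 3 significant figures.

[OCl⁻]/[HOCl] = 10^(pH − pKa) = 10^(7.41 − 7.45) = 0.912; fraction as HOCl = 1/(1 + 0.912) = 0.523.
Free chlorine required for 1.64 ppm HOCl: 1.64 / 0.523 = 3.136 ppm.
FC to add: 3.136 − 0.7 = 2.436 mg/L as Cl₂.
Cl₂ equivalent: 2.436 mg/L × 796,000 L = 1939 g.
Product at 56.2% available Cl: 1939 / 0.562 = 3450 g.

3.45 kg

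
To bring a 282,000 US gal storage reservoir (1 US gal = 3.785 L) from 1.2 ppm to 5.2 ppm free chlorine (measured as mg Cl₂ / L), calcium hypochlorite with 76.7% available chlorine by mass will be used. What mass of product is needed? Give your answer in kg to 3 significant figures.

Volume: 282,000 US gal × 3.785 L/gal = 1,067,370 L.
Chlorine deficit: 5.2 − 1.2 = 4 ppm = 4 mg/L as Cl₂.
Cl₂ equivalent needed: 4 mg/L × 1,067,370 L = 4,269,000 mg = 4269 g.
Product at 76.7% available chlorine: 4269 / 0.767 = 5566 g.

5.57 kg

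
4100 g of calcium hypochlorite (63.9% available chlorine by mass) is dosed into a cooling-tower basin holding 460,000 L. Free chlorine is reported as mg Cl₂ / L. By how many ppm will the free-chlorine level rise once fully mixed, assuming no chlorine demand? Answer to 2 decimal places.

5.70 ppm

Available chlorine delivered: 4100 g × 0.639 = 2620 g as Cl₂.
Concentration rise: 2620 g / 460,000 L = 5.695 mg/L = 5.70 ppm.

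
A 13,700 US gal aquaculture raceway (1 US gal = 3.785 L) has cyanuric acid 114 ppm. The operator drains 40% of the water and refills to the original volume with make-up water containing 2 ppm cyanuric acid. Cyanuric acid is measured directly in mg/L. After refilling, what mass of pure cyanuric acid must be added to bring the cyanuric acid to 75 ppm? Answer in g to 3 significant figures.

Volume: 13,700 US gal × 3.785 L/gal = 51,854 L.
After draining 40% and refilling: 114 × 0.60 + 2 × 0.40 = 69.2 ppm.
Deficit to target: 75 − 69.2 = 5.8 mg/L.
Mass: 5.8 mg/L × 51,854 L = 300.8 g cyanuric acid.

301 g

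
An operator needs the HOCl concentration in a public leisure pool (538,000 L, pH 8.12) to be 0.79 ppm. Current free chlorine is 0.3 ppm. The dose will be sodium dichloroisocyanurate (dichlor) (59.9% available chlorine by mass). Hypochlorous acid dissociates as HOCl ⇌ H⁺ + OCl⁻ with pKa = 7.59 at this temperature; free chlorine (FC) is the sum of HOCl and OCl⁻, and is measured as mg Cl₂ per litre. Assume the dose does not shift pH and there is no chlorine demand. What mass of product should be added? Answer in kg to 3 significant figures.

2.84 kg

[OCl⁻]/[HOCl] = 10^(pH − pKa) = 10^(8.12 − 7.59) = 3.388; fraction as HOCl = 1/(1 + 3.388) = 0.2279.
Free chlorine required for 0.79 ppm HOCl: 0.79 / 0.2279 = 3.467 ppm.
FC to add: 3.467 − 0.3 = 3.167 mg/L as Cl₂.
Cl₂ equivalent: 3.167 mg/L × 538,000 L = 1704 g.
Product at 59.9% available Cl: 1704 / 0.599 = 2844 g.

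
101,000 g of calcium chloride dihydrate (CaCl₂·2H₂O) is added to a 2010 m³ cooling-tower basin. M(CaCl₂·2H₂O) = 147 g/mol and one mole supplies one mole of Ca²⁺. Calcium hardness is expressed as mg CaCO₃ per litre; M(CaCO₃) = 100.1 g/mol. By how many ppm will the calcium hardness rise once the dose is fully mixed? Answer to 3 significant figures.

34.2 ppm

Volume: 2010 m³ = 2,010,000 L.
Moles of Ca²⁺: 101,000 g ÷ 147 g/mol = 687.1 mol.
As CaCO₃: 687.1 mol × 100.1 g/mol = 68,780 g.
Rise: 68,780 g / 2,010,000 L × 1000 = 34.22 mg/L.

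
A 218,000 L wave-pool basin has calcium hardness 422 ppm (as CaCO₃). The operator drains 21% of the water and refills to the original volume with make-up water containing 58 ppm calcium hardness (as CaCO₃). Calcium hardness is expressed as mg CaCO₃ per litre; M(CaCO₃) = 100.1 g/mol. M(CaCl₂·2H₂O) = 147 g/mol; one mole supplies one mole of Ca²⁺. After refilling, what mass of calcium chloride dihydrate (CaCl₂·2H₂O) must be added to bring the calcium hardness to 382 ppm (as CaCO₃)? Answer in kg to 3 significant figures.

After draining 21% and refilling: 422 × 0.79 + 58 × 0.21 = 345.56 ppm.
Deficit to target: 382 − 345.56 = 36.44 mg/L.
As CaCO₃: 36.44 mg/L × 218,000 L = 7944 g; ÷ 100.1 = 79.36 mol Ca²⁺.
Mass: 79.36 × 147 = 11,670 g.

11.7 kg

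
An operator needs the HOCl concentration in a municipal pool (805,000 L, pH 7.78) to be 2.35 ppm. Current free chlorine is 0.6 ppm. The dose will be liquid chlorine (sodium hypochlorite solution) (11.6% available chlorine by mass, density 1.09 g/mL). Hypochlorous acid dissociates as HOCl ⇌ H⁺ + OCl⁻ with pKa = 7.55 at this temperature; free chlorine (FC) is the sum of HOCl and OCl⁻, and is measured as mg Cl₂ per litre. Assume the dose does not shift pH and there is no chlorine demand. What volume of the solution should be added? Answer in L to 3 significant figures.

36.6 L

[OCl⁻]/[HOCl] = 10^(pH − pKa) = 10^(7.78 − 7.55) = 1.698; fraction as HOCl = 1/(1 + 1.698) = 0.3706.
Free chlorine required for 2.35 ppm HOCl: 2.35 / 0.3706 = 6.341 ppm.
FC to add: 6.341 − 0.6 = 5.741 mg/L as Cl₂.
Cl₂ equivalent: 5.741 mg/L × 805,000 L = 4621 g.
Product at 11.6% available Cl: 4621 / 0.116 = 39,840 g.
Volume: 39,840 g ÷ 1.09 g/mL = 36,550 mL.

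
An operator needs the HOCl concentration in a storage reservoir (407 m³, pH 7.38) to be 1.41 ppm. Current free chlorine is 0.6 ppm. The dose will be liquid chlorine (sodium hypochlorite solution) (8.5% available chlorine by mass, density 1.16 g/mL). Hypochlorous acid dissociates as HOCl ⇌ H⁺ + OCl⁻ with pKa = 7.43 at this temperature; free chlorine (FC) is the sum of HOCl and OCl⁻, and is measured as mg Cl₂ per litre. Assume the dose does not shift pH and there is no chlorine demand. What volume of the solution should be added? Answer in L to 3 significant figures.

8.53 L

Volume: 407 m³ = 407,000 L.
[OCl⁻]/[HOCl] = 10^(pH − pKa) = 10^(7.38 − 7.43) = 0.8913; fraction as HOCl = 1/(1 + 0.8913) = 0.5288.
Free chlorine required for 1.41 ppm HOCl: 1.41 / 0.5288 = 2.667 ppm.
FC to add: 2.667 − 0.6 = 2.067 mg/L as Cl₂.
Cl₂ equivalent: 2.067 mg/L × 407,000 L = 841.1 g.
Product at 8.5% available Cl: 841.1 / 0.085 = 9896 g.
Volume: 9896 g ÷ 1.16 g/mL = 8531 mL.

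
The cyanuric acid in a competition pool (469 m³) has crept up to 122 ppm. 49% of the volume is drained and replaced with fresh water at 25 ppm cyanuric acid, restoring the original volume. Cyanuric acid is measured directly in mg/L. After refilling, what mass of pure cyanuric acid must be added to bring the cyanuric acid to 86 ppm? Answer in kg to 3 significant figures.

5.41 kg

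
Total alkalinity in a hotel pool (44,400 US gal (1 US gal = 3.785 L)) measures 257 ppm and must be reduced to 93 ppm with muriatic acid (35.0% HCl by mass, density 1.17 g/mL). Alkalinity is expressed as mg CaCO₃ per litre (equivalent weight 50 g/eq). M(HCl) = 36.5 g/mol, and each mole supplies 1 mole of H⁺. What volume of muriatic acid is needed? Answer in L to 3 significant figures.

49.1 L

Volume: 44,400 US gal × 3.785 L/gal = 168,054 L.
Alkalinity to neutralize: (257 − 93) = 164 mg/L as CaCO₃ × 168,054 L = 27,560 g as CaCO₃.
Equivalents of H⁺ required: 27,560 ÷ 50 g/eq = 551.2 eq = 551.2 mol HCl.
Mass of HCl: 551.2 × 36.5 = 20,120 g.
Mass of 35.0% solution: 20,120 / 0.35 = 57,480 g.
Volume: 57,480 g ÷ 1.17 g/mL = 49,130 mL.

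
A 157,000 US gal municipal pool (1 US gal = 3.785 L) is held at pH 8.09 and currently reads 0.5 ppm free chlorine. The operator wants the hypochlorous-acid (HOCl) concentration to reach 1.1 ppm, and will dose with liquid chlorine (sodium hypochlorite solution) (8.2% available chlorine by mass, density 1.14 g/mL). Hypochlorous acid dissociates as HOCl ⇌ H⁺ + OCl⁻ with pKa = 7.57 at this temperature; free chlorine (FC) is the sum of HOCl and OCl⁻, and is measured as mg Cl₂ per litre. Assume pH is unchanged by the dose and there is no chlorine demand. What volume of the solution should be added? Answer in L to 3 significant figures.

27.0 L

Volume: 157,000 US gal × 3.785 L/gal = 594,245 L.
[OCl⁻]/[HOCl] = 10^(pH − pKa) = 10^(8.09 − 7.57) = 3.311; fraction as HOCl = 1/(1 + 3.311) = 0.2319.
Free chlorine required for 1.1 ppm HOCl: 1.1 / 0.2319 = 4.742 ppm.
FC to add: 4.742 − 0.5 = 4.242 mg/L as Cl₂.
Cl₂ equivalent: 4.242 mg/L × 594,245 L = 2521 g.
Product at 8.2% available Cl: 2521 / 0.082 = 30,740 g.
Volume: 30,740 g ÷ 1.14 g/mL = 26,970 mL.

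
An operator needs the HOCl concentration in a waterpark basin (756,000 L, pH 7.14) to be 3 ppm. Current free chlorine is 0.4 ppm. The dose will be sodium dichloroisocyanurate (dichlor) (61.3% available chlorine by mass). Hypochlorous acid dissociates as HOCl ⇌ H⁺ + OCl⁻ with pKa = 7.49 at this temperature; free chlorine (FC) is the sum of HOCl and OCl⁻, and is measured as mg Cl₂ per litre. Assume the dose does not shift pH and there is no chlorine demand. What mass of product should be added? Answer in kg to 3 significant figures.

[OCl⁻]/[HOCl] = 10^(pH − pKa) = 10^(7.14 − 7.49) = 0.4467; fraction as HOCl = 1/(1 + 0.4467) = 0.6912.
Free chlorine required for 3 ppm HOCl: 3 / 0.6912 = 4.34 ppm.
FC to add: 4.34 − 0.4 = 3.94 mg/L as Cl₂.
Cl₂ equivalent: 3.94 mg/L × 756,000 L = 2979 g.
Product at 61.3% available Cl: 2979 / 0.613 = 4859 g.

4.86 kg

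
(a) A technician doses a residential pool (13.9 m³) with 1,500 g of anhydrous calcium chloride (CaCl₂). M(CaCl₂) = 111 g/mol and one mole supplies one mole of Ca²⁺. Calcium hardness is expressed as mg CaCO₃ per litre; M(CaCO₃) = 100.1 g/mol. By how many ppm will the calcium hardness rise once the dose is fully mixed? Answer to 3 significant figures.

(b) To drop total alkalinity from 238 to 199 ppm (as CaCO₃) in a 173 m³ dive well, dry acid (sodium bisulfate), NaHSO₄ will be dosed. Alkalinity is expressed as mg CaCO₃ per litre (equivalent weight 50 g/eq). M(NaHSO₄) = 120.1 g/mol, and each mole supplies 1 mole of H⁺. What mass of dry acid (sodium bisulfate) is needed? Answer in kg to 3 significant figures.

(a) 97.3 ppm; (b) 16.2 kg

(a) Volume: 13.9 m³ = 13,900 L.
(a) Moles of Ca²⁺: 1,500 g ÷ 111 g/mol = 13.51 mol.
(a) As CaCO₃: 13.51 mol × 100.1 g/mol = 1353 g.
(a) Rise: 1353 g / 13,900 L × 1000 = 97.32 mg/L.

(b) Volume: 173 m³ = 173,000 L.
(b) Alkalinity to neutralize: (238 − 199) = 39 mg/L as CaCO₃ × 173,000 L = 6747 g as CaCO₃.
(b) Equivalents of H⁺ required: 6747 ÷ 50 g/eq = 134.9 eq = 134.9 mol NaHSO₄.
(b) Mass of NaHSO₄: 134.9 × 120.1 = 16,210 g.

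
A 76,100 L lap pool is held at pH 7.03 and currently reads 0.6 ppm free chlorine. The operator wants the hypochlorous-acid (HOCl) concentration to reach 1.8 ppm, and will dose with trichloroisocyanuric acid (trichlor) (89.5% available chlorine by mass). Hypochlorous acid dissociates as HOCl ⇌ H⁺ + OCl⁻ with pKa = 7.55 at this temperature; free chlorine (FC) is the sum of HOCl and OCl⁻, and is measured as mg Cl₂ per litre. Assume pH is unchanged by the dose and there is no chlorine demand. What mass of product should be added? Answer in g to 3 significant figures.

[OCl⁻]/[HOCl] = 10^(pH − pKa) = 10^(7.03 − 7.55) = 0.302; fraction as HOCl = 1/(1 + 0.302) = 0.7681.
Free chlorine required for 1.8 ppm HOCl: 1.8 / 0.7681 = 2.344 ppm.
FC to add: 2.344 − 0.6 = 1.744 mg/L as Cl₂.
Cl₂ equivalent: 1.744 mg/L × 76,100 L = 132.7 g.
Product at 89.5% available Cl: 132.7 / 0.895 = 148.3 g.

148 g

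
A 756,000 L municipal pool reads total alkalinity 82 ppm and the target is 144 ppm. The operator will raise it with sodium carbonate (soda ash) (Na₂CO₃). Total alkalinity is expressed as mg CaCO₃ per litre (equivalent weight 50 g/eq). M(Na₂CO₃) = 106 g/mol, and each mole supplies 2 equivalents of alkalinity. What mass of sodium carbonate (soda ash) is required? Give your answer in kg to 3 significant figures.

49.7 kg

Alkalinity to add: (144 − 82) = 62 mg/L as CaCO₃ × 756,000 L = 46,870 g as CaCO₃.
Equivalents: 46,870 g ÷ 50 g/eq = 937.4 eq.
Each mole of Na₂CO₃ supplies 2 eq, so 937.4 / 2 = 468.7 mol.
Mass: 468.7 mol × 106 g/mol = 49,680 g.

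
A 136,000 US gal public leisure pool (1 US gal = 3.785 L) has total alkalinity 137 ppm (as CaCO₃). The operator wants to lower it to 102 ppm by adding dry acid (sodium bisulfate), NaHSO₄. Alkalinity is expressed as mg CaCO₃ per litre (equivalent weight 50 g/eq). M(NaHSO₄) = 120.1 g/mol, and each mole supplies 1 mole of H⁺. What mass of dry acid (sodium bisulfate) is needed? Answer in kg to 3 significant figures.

Volume: 136,000 US gal × 3.785 L/gal = 514,760 L.
Alkalinity to neutralize: (137 − 102) = 35 mg/L as CaCO₃ × 514,760 L = 18,020 g as CaCO₃.
Equivalents of H⁺ required: 18,020 ÷ 50 g/eq = 360.3 eq = 360.3 mol NaHSO₄.
Mass of NaHSO₄: 360.3 × 120.1 = 43,280 g.

43.3 kg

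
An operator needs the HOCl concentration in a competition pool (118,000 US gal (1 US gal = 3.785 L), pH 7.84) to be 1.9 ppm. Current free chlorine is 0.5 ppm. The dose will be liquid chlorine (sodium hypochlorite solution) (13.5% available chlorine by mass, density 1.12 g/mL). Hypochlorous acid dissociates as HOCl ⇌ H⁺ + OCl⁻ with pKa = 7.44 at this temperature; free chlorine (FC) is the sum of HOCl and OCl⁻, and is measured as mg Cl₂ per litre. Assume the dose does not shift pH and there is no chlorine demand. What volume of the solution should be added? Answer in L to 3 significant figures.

Volume: 118,000 US gal × 3.785 L/gal = 446,630 L.
[OCl⁻]/[HOCl] = 10^(pH − pKa) = 10^(7.84 − 7.44) = 2.512; fraction as HOCl = 1/(1 + 2.512) = 0.2847.
Free chlorine required for 1.9 ppm HOCl: 1.9 / 0.2847 = 6.673 ppm.
FC to add: 6.673 − 0.5 = 6.173 mg/L as Cl₂.
Cl₂ equivalent: 6.173 mg/L × 446,630 L = 2757 g.
Product at 13.5% available Cl: 2757 / 0.135 = 20,420 g.
Volume: 20,420 g ÷ 1.12 g/mL = 18,230 mL.

18.2 L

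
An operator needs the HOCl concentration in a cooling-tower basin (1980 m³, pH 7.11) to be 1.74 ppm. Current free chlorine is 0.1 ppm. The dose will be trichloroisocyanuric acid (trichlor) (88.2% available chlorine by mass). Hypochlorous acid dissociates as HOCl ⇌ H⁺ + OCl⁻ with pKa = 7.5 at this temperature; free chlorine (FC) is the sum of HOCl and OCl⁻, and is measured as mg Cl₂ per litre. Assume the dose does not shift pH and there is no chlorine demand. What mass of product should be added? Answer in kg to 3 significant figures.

5.27 kg

Volume: 1980 m³ = 1,980,000 L.
[OCl⁻]/[HOCl] = 10^(pH − pKa) = 10^(7.11 − 7.5) = 0.4074; fraction as HOCl = 1/(1 + 0.4074) = 0.7105.
Free chlorine required for 1.74 ppm HOCl: 1.74 / 0.7105 = 2.449 ppm.
FC to add: 2.449 − 0.1 = 2.349 mg/L as Cl₂.
Cl₂ equivalent: 2.349 mg/L × 1,980,000 L = 4651 g.
Product at 88.2% available Cl: 4651 / 0.882 = 5273 g.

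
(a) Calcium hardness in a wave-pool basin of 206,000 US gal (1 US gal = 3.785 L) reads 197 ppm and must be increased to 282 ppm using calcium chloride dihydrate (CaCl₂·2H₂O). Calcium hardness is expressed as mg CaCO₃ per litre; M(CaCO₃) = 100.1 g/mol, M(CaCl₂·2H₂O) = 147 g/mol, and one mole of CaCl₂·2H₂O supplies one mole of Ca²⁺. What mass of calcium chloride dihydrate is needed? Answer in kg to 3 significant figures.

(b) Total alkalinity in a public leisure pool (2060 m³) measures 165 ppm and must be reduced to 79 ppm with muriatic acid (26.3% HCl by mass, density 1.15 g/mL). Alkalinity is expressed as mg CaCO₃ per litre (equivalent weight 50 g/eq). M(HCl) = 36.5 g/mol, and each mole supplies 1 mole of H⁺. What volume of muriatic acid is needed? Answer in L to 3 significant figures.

(a) 97.3 kg; (b) 428 L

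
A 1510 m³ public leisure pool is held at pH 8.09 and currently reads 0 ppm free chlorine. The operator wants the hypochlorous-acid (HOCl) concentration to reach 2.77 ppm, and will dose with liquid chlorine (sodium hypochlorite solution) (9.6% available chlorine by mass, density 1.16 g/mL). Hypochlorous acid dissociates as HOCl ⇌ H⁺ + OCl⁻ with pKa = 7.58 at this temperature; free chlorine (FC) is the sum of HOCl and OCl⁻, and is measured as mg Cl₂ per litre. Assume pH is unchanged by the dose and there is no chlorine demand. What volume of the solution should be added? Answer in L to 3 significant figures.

Volume: 1510 m³ = 1,510,000 L.
[OCl⁻]/[HOCl] = 10^(pH − pKa) = 10^(8.09 − 7.58) = 3.236; fraction as HOCl = 1/(1 + 3.236) = 0.2361.
Free chlorine required for 2.77 ppm HOCl: 2.77 / 0.2361 = 11.73 ppm.
FC to add: 11.73 − 0 = 11.73 mg/L as Cl₂.
Cl₂ equivalent: 11.73 mg/L × 1,510,000 L = 17,720 g.
Product at 9.6% available Cl: 17,720 / 0.096 = 184,600 g.
Volume: 184,600 g ÷ 1.16 g/mL = 159,100 mL.

159 L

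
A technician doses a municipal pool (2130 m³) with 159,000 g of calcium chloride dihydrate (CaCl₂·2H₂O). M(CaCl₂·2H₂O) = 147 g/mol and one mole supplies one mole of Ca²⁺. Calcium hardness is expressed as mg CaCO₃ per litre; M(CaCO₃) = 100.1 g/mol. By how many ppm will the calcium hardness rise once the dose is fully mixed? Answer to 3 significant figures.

50.8 ppm

Volume: 2130 m³ = 2,130,000 L.
Moles of Ca²⁺: 159,000 g ÷ 147 g/mol = 1082 mol.
As CaCO₃: 1082 mol × 100.1 g/mol = 108,300 g.
Rise: 108,300 g / 2,130,000 L × 1000 = 50.83 mg/L.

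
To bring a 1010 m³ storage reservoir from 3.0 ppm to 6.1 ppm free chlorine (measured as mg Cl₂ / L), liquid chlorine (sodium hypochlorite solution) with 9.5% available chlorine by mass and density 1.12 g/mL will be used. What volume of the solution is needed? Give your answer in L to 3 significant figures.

29.4 L

Volume: 1010 m³ = 1,010,000 L.
Chlorine deficit: 6.1 − 3.0 = 3.1 ppm = 3.1 mg/L as Cl₂.
Cl₂ equivalent needed: 3.1 mg/L × 1,010,000 L = 3,131,000 mg = 3131 g.
Product at 9.5% available chlorine: 3131 / 0.095 = 32,960 g.
Volume at density 1.12 g/mL: 32,960 g ÷ 1.12 g/mL = 29,430 mL.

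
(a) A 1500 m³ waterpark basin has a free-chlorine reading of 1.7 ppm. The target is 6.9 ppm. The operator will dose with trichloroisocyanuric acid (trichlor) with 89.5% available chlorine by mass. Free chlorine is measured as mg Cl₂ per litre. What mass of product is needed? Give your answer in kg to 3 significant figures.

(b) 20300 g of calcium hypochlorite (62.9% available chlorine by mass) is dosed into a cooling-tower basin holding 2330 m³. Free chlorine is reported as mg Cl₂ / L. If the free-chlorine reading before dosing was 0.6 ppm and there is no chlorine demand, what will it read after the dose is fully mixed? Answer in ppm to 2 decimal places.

(a) Volume: 1500 m³ = 1,500,000 L.
(a) Chlorine deficit: 6.9 − 1.7 = 5.2 ppm = 5.2 mg/L as Cl₂.
(a) Cl₂ equivalent needed: 5.2 mg/L × 1,500,000 L = 7,800,000 mg = 7800 g.
(a) Product at 89.5% available chlorine: 7800 / 0.895 = 8715 g.

(b) Volume: 2330 m³ = 2,330,000 L.
(b) Available chlorine delivered: 20,300 g × 0.629 = 12,770 g as Cl₂.
(b) Concentration rise: 12,770 g / 2,330,000 L = 5.48 mg/L = 5.48 ppm.
(b) Final FC: 0.6 + 5.48 = 6.08 ppm.

(a) 8.72 kg; (b) 6.08 ppm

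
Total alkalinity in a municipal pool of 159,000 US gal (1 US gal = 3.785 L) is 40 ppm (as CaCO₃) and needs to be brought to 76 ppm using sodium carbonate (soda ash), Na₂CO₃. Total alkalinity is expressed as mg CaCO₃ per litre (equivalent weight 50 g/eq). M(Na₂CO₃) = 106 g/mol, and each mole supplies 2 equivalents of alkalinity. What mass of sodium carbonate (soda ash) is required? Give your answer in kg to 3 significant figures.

23.0 kg

Volume: 159,000 US gal × 3.785 L/gal = 601,815 L.
Alkalinity to add: (76 − 40) = 36 mg/L as CaCO₃ × 601,815 L = 21,670 g as CaCO₃.
Equivalents: 21,670 g ÷ 50 g/eq = 433.3 eq.
Each mole of Na₂CO₃ supplies 2 eq, so 433.3 / 2 = 216.7 mol.
Mass: 216.7 mol × 106 g/mol = 22,970 g.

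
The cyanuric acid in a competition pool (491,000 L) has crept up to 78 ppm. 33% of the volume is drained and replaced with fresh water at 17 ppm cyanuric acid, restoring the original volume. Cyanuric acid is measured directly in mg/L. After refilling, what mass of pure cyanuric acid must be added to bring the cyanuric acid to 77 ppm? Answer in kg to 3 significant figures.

After draining 33% and refilling: 78 × 0.67 + 17 × 0.33 = 57.87 ppm.
Deficit to target: 77 − 57.87 = 19.13 mg/L.
Mass: 19.13 mg/L × 491,000 L = 9393 g cyanuric acid.

9.39 kg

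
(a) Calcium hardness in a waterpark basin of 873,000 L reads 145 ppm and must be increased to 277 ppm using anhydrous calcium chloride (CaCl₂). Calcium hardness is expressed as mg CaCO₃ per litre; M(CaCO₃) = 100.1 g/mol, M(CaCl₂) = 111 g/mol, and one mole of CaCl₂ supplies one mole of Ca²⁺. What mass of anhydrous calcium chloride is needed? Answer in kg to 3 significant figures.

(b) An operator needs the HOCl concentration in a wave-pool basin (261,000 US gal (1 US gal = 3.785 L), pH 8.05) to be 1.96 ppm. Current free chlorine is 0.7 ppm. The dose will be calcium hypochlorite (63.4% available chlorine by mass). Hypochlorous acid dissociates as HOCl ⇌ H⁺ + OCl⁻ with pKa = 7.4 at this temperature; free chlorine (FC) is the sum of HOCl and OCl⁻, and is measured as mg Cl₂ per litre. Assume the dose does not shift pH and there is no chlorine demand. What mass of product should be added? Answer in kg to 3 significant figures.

(a) 128 kg; (b) 15.6 kg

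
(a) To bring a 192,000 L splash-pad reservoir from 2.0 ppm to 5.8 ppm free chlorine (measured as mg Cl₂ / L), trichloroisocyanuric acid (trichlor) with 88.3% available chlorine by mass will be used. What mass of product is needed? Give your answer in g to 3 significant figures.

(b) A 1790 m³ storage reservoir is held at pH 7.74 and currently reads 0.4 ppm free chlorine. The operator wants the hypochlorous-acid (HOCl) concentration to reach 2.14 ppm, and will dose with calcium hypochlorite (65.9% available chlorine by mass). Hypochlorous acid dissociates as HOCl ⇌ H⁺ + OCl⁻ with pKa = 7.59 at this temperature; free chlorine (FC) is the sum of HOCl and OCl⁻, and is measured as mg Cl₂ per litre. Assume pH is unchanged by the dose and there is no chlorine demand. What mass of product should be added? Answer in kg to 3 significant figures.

(a) Chlorine deficit: 5.8 − 2.0 = 3.8 ppm = 3.8 mg/L as Cl₂.
(a) Cl₂ equivalent needed: 3.8 mg/L × 192,000 L = 729,600 mg = 729.6 g.
(a) Product at 88.3% available chlorine: 729.6 / 0.883 = 826.3 g.

(b) Volume: 1790 m³ = 1,790,000 L.
(b) [OCl⁻]/[HOCl] = 10^(pH − pKa) = 10^(7.74 − 7.59) = 1.413; fraction as HOCl = 1/(1 + 1.413) = 0.4145.
(b) Free chlorine required for 2.14 ppm HOCl: 2.14 / 0.4145 = 5.163 ppm.
(b) FC to add: 5.163 − 0.4 = 4.763 mg/L as Cl₂.
(b) Cl₂ equivalent: 4.763 mg/L × 1,790,000 L = 8525 g.
(b) Product at 65.9% available Cl: 8525 / 0.659 = 12,940 g.

(a) 826 g; (b) 12.9 kg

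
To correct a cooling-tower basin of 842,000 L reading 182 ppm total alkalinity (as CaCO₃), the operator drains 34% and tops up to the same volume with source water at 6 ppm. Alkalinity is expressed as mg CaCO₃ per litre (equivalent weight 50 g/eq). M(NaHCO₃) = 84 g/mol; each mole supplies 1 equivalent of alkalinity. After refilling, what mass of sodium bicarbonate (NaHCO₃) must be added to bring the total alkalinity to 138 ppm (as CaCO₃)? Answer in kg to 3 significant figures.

22.4 kg

After draining 34% and refilling: 182 × 0.66 + 6 × 0.34 = 122.16 ppm.
Deficit to target: 138 − 122.16 = 15.84 mg/L.
As CaCO₃: 15.84 mg/L × 842,000 L = 13,340 g; ÷ 50 g/eq ÷ 1 = 266.7 mol NaHCO₃.
Mass: 266.7 × 84 = 22,410 g.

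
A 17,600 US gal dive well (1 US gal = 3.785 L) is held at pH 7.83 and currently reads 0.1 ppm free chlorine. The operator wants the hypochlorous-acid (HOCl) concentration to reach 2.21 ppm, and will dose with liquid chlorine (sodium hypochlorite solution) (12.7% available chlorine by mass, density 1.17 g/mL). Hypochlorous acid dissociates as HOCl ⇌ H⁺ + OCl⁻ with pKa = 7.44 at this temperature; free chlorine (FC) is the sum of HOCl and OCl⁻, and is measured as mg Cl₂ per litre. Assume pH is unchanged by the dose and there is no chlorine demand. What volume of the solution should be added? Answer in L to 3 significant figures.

3.38 L

Volume: 17,600 US gal × 3.785 L/gal = 66,616 L.
[OCl⁻]/[HOCl] = 10^(pH − pKa) = 10^(7.83 − 7.44) = 2.455; fraction as HOCl = 1/(1 + 2.455) = 0.2895.
Free chlorine required for 2.21 ppm HOCl: 2.21 / 0.2895 = 7.635 ppm.
FC to add: 7.635 − 0.1 = 7.535 mg/L as Cl₂.
Cl₂ equivalent: 7.535 mg/L × 66,616 L = 501.9 g.
Product at 12.7% available Cl: 501.9 / 0.127 = 3952 g.
Volume: 3952 g ÷ 1.17 g/mL = 3378 mL.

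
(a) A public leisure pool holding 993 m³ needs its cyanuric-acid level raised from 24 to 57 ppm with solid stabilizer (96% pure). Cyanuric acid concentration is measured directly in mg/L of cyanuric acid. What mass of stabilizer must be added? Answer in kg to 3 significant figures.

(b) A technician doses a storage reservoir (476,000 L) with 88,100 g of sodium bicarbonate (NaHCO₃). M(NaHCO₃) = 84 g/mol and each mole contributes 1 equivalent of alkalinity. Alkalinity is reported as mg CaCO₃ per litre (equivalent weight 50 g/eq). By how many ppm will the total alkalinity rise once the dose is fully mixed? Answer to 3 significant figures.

(a) Volume: 993 m³ = 993,000 L.
(a) CYA to add: (57 − 24) = 33 mg/L × 993,000 L = 32,770 g cyanuric acid.
(a) At 96% purity: 32,770 / 0.96 = 34,130 g product.

(b) Moles of NaHCO₃: 88,100 g ÷ 84 g/mol = 1049 mol → 1049 eq of alkalinity.
(b) As CaCO₃: 1049 eq × 50 g/eq = 52,440 g.
(b) Rise: 52,440 g / 476,000 L × 1000 = 110.2 mg/L.

(a) 34.1 kg; (b) 110 ppm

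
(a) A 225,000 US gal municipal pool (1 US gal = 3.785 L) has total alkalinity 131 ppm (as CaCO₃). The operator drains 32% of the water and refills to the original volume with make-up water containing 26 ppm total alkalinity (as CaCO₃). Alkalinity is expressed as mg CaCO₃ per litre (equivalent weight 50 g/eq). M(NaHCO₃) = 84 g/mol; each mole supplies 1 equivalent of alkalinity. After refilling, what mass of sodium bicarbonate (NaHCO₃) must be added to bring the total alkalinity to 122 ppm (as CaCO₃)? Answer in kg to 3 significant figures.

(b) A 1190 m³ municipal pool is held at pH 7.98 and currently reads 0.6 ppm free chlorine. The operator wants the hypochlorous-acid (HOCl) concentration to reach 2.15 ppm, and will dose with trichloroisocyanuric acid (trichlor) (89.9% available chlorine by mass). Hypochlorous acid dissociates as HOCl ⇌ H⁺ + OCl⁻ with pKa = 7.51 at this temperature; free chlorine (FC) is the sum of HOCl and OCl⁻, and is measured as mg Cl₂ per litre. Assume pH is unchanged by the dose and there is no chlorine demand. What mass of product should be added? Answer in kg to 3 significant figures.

(a) 35.2 kg; (b) 10.5 kg

(a) Volume: 225,000 US gal × 3.785 L/gal = 851,625 L.
(a) After draining 32% and refilling: 131 × 0.68 + 26 × 0.32 = 97.4 ppm.
(a) Deficit to target: 122 − 97.4 = 24.6 mg/L.
(a) As CaCO₃: 24.6 mg/L × 851,625 L = 20,950 g; ÷ 50 g/eq ÷ 1 = 419 mol NaHCO₃.
(a) Mass: 419 × 84 = 35,200 g.

(b) Volume: 1190 m³ = 1,190,000 L.
(b) [OCl⁻]/[HOCl] = 10^(pH − pKa) = 10^(7.98 − 7.51) = 2.951; fraction as HOCl = 1/(1 + 2.951) = 0.2531.
(b) Free chlorine required for 2.15 ppm HOCl: 2.15 / 0.2531 = 8.495 ppm.
(b) FC to add: 8.495 − 0.6 = 7.895 mg/L as Cl₂.
(b) Cl₂ equivalent: 7.895 mg/L × 1,190,000 L = 9395 g.
(b) Product at 89.9% available Cl: 9395 / 0.899 = 10,450 g.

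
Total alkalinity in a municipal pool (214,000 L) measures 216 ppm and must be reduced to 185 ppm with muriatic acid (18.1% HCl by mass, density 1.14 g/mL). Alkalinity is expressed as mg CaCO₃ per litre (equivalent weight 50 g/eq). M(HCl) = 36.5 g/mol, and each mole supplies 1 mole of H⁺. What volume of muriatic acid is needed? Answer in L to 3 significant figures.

Alkalinity to neutralize: (216 − 185) = 31 mg/L as CaCO₃ × 214,000 L = 6634 g as CaCO₃.
Equivalents of H⁺ required: 6634 ÷ 50 g/eq = 132.7 eq = 132.7 mol HCl.
Mass of HCl: 132.7 × 36.5 = 4843 g.
Mass of 18.1% solution: 4843 / 0.181 = 26,760 g.
Volume: 26,760 g ÷ 1.14 g/mL = 23,470 mL.

23.5 L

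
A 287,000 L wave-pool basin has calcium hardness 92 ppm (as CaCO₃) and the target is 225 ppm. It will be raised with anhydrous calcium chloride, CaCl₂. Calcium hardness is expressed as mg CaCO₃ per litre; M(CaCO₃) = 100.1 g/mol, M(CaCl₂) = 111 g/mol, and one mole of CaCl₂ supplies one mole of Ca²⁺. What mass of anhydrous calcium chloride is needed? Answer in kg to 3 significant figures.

42.3 kg

Hardness to add: (225 − 92) = 133 mg/L as CaCO₃ × 287,000 L = 38,170 g as CaCO₃.
Moles of Ca²⁺ (1 mol Ca²⁺ ≡ 1 mol CaCO₃): 38,170 / 100.1 g/mol = 381.3 mol.
Mass of CaCl₂: 381.3 × 111 = 42,330 g.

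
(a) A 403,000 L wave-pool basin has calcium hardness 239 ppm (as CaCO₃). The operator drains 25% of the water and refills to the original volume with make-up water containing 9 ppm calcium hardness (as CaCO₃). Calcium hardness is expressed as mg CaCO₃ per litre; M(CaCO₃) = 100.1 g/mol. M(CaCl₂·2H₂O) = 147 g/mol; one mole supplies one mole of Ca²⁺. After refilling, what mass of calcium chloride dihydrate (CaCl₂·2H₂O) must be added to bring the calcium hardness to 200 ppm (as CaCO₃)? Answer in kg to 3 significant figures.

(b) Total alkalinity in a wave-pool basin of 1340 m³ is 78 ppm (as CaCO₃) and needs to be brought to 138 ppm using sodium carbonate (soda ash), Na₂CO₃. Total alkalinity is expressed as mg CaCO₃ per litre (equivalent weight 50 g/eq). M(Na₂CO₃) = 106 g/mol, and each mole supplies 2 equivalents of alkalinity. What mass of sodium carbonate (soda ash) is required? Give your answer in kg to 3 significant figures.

(a) 10.9 kg; (b) 85.2 kg

(a) After draining 25% and refilling: 239 × 0.75 + 9 × 0.25 = 181.5 ppm.
(a) Deficit to target: 200 − 181.5 = 18.5 mg/L.
(a) As CaCO₃: 18.5 mg/L × 403,000 L = 7456 g; ÷ 100.1 = 74.48 mol Ca²⁺.
(a) Mass: 74.48 × 147 = 10,950 g.

(b) Volume: 1340 m³ = 1,340,000 L.
(b) Alkalinity to add: (138 − 78) = 60 mg/L as CaCO₃ × 1,340,000 L = 80,400 g as CaCO₃.
(b) Equivalents: 80,400 g ÷ 50 g/eq = 1608 eq.
(b) Each mole of Na₂CO₃ supplies 2 eq, so 1608 / 2 = 804 mol.
(b) Mass: 804 mol × 106 g/mol = 85,220 g.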